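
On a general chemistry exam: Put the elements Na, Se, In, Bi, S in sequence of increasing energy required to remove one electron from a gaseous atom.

Na < In < Bi < Se < S

Na is in period 3, group 1; S is in period 3, group 16; Se is in period 4, group 16; In is in period 5, group 13; Bi is in period 6, group 15.
Removing the outermost electron gets harder across a period and easier down a group.
Here both period and group differ, so the two effects have to be weighed against each other.
In > Na: the two effects oppose for this pair; the across-period effect wins (558 vs 496 kJ/mol).
Bi > In: period and group pull opposite ways; the across-period shift dominates (703 vs 558 kJ/mol).
Se > Bi: relative to Bi, both the across-period and down-group shifts push Se's first ionization energy up.
S > Se: they share group 16; the group trend gives S the larger value.
Tabulated first ionization energy (kJ/mol): Na 496, S 1000, Se 941, In 558, Bi 703.
So from lowest to highest: Na < In < Bi < Se < S.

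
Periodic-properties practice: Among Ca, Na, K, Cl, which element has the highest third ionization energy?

Consider each +2 ion: Ca²⁺ is the bare [Ar] core; Na²⁺ is already 1 electron into the core; K²⁺ is already 1 electron into the core; Cl²⁺ still has 5 valence electrons.
Breaking into a closed-shell core is much more expensive than removing a leftover valence electron — K, Ca and Na have the largest IE_3 here.
Approximate IE_3 values (kJ/mol): Ca 4912, Na 6910, K 4420, Cl 3822.
Hence IE_3: Cl < K < Ca < Na.

Na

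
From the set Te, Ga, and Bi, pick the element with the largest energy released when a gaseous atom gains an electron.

Electron affinity generally becomes more exothermic across a period toward the halogens and less exothermic down a group.
Here both period and group differ, so the two effects have to be weighed against each other.
Bi > Ga: period and group pull opposite ways; the across-period shift dominates (91 vs 29 kJ/mol).
Te > Bi: both effects reinforce here, so Te is clearly the higher of the two.
For reference (kJ/mol): Ga 29, Te 190, Bi 91.
The largest energy released when a gaseous atom gains an electron among these belongs to Te.

Te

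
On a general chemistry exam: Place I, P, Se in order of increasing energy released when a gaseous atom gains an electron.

P < Se < I

P is in period 3, group 15; Se is in period 4, group 16; I is in period 5, group 17.
EA tends to increase across a period and decrease down a group, though the pattern is less regular than for IE or radius.
A diagonal step moves right (one effect) and down (the opposite effect) at once.
Se > P: the two effects oppose for this pair; the across-period effect wins (195 vs 72 kJ/mol).
I > Se: period and group pull opposite ways; the across-period shift dominates (295 vs 195 kJ/mol).
For reference (kJ/mol): P 72, Se 195, I 295.
So from lowest to highest: P < Se < I.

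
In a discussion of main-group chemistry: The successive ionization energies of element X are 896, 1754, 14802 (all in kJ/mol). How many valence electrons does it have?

2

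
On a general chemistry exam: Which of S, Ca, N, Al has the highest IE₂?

N

The second ionization energy removes an electron from the +1 ion. For each element: S⁺ still has 5 valence electrons; Ca⁺ still has 1 valence electron; N⁺ still has 4 valence electrons; Al⁺ still has 2 valence electrons.
All are still removing valence electrons, so compare the +1 ions as you would atoms: IE_2 generally rises across a period (higher Z_eff) and falls down a group (larger shell), subject to the usual subshell exceptions.
Valence configurations: S⁺ [Ne]3s²3p³, Ca⁺ [Ar]4s¹, N⁺ [He]2s²2p², Al⁺ [Ne]3s².
The numbers (kJ/mol): S 2252, Ca 1145, N 2856, Al 1817.
So the second ionization energies run Ca < Al < S < N.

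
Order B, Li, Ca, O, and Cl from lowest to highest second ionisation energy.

IE_2 is the cost of taking one more electron from the +1 cation: B⁺ still has 2 valence electrons; Li⁺ is the bare [He] core; Ca⁺ still has 1 valence electron; O⁺ still has 5 valence electrons; Cl⁺ still has 6 valence electrons.
Pulling an electron out of a noble-gas core costs far more than removing a remaining valence electron, so Li sits at the high end of IE_2.
Valence configurations: B⁺ [He]2s², Ca⁺ [Ar]4s¹, O⁺ [He]2s²2p³, Cl⁺ [Ne]3s²3p⁴.
Approximate IE_2 values (kJ/mol): B 2427, Li 7298, Ca 1145, O 3388, Cl 2298.
Putting it together, IE_2: Ca < Cl < B < O < Li.

Ca < Cl < B < O < Li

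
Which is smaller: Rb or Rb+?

Forming Rb+ removes 1 electron from Rb. Fewer electrons for the same nuclear charge means less shielding and a higher Z_eff on the remaining electrons, and for main-group metals the entire outer shell is lost.
A cation is smaller than its parent atom: Rb+ < Rb.

Rb+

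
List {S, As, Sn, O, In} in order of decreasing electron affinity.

O is in period 2, group 16; S is in period 3, group 16; As is in period 4, group 15; In is in period 5, group 13; Sn is in period 5, group 14.
Atoms with high Z_eff and room in the valence shell (especially the halogens) have the most exothermic electron affinities.
These span different periods and groups, so the two trends combine.
As > In: both effects reinforce here, so As is clearly the higher of the two.
Sn > As: this pair runs against the simple trend — see the exception note.
O > Sn: relative to Sn, both the across-period and down-group shifts push O's electron affinity up.
S > O: this pair runs against the simple trend — see the exception note.
Note the exception: Sn has a higher electron affinity than As, contrary to the simple trend — adding an electron to As's half-filled np³ subshell costs electron-pairing energy.
Note the exception: S has a higher electron affinity than O, contrary to the simple trend — the compact 2p subshell of O repels the added electron more than S's larger 3p does.
For reference (kJ/mol): O 141, S 200, As 78, In 29, Sn 107.
So from highest to lowest: S > O > Sn > As > In.

S > O > Sn > As > In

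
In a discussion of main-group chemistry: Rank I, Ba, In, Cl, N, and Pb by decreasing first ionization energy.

N, Cl, I, Pb, In, Ba

N is in period 2, group 15; Cl is in period 3, group 17; In is in period 5, group 13; I is in period 5, group 17; Ba is in period 6, group 2; Pb is in period 6, group 14.
First ionization energy rises across a period (greater Z_eff holds electrons more tightly) and falls down a group (valence electrons are farther from the nucleus).
Here both period and group differ, so the two effects have to be weighed against each other.
In > Ba: both effects reinforce here, so In is clearly the higher of the two.
Pb > In: the two effects oppose for this pair; the across-period effect wins (716 vs 558 kJ/mol).
I > Pb: relative to Pb, both the across-period and down-group shifts push I's first ionization energy up.
Cl > I: they share group 17; the group trend gives Cl the larger value.
N > Cl: period and group pull opposite ways; the down-group shift dominates (1402 vs 1251 kJ/mol).
Approximate values (kJ/mol): N 1402, Cl 1251, In 558, I 1008, Ba 503, Pb 716.
So from highest to lowest: N > Cl > I > Pb > In > Ba.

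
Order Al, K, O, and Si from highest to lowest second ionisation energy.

O > K > Al > Si

The second ionization energy removes an electron from the +1 ion. For each element: Al⁺ still has 2 valence electrons; K⁺ is the bare [Ar] core; O⁺ still has 5 valence electrons; Si⁺ still has 3 valence electrons.
Usually core removal costs more than valence removal, but here the competition is close: a tightly held n=2 valence electron can cost more to remove than an n=3 core electron, so the actual values have to decide it.
Valence configurations: Al⁺ [Ne]3s², O⁺ [He]2s²2p³, Si⁺ [Ne]3s²3p¹.
Si⁺ loses a lone 3p electron whereas Al⁺ must break into a filled 3s² pair, so IE_2(Al) > IE_2(Si) even though Si has the higher nuclear charge.
The numbers (kJ/mol): Al 1817, K 3052, O 3388, Si 1577.
Putting it together, IE_2: Si < Al < K < O.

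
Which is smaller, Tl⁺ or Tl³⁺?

Tl³⁺

Both ions have Z = 81 protons, but Tl³⁺ has lost more electrons, so its remaining electrons feel a larger effective nuclear charge per electron and are pulled in more tightly.
Higher positive charge → smaller ion, so Tl⁺ > Tl³⁺.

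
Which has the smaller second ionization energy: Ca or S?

Ca

The second ionization energy removes an electron from the +1 ion. For each element: Ca⁺ still has 1 valence electron; S⁺ still has 5 valence electrons.
All are still removing valence electrons, so compare the +1 ions as you would atoms: IE_2 generally rises across a period (higher Z_eff) and falls down a group (larger shell), subject to the usual subshell exceptions.
Valence configurations: Ca⁺ [Ar]4s¹, S⁺ [Ne]3s²3p³.
Approximate IE_2 values (kJ/mol): Ca 1145, S 2252.
Putting it together, IE_2: Ca < S.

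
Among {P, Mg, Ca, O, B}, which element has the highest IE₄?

Consider each +3 ion: P³⁺ still has 2 valence electrons; Mg³⁺ is already 1 electron into the core; Ca³⁺ is already 1 electron into the core; O³⁺ still has 3 valence electrons; B³⁺ is the bare [He] core.
Usually core removal costs more than valence removal, but here the competition is close: a tightly held n=2 valence electron can cost more to remove than an n=3 core electron, so the actual values have to decide it.
Valence configurations: P³⁺ [Ne]3s², O³⁺ [He]2s²2p¹.
Tabulated IE_4 (kJ/mol): P 4964, Mg 10543, Ca 6491, O 7469, B 25026.
Putting it together, IE_4: P < Ca < O < Mg < B.

B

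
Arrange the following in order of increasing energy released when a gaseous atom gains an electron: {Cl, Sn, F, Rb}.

Adding an electron releases more energy for atoms nearer the top right (short of the noble gases).
Neither a single period nor a single group — weigh both effects.
Sn > Rb: both are in period 5; the period trend gives Sn the larger value.
F > Sn: both effects reinforce here, so F is clearly the higher of the two.
Cl > F: this pair runs against the simple trend — see the exception note.
Note the exception: Cl has a higher electron affinity than F, contrary to the simple trend — F's small 2p subshell makes the incoming electron feel strong e⁻–e⁻ repulsion, so Cl actually releases more energy on gaining an electron.
Tabulated electron affinity (kJ/mol): F 328, Cl 349, Rb 47, Sn 107.
So from lowest to highest: Rb < Sn < F < Cl.

Rb < Sn < F < Cl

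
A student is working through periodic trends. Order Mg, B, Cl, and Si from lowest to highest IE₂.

Consider each +1 ion: Mg⁺ still has 1 valence electron; B⁺ still has 2 valence electrons; Cl⁺ still has 6 valence electrons; Si⁺ still has 3 valence electrons.
All are still removing valence electrons, so compare the +1 ions as you would atoms: IE_2 generally rises across a period (higher Z_eff) and falls down a group (larger shell), subject to the usual subshell exceptions.
Valence configurations: Mg⁺ [Ne]3s¹, B⁺ [He]2s², Cl⁺ [Ne]3s²3p⁴, Si⁺ [Ne]3s²3p¹.
Approximate IE_2 values (kJ/mol): Mg 1451, B 2427, Cl 2298, Si 1577.
Putting it together, IE_2: Mg < Si < Cl < B.

Mg < Si < Cl < B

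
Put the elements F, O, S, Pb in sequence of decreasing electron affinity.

F > S > O > Pb

Atoms with high Z_eff and room in the valence shell (especially the halogens) have the most exothermic electron affinities.
These span different periods and groups, so the two trends combine.
O > Pb: both effects reinforce here, so O is clearly the higher of the two.
S > O: this pair runs against the simple trend — see the exception note.
F > S: both effects reinforce here, so F is clearly the higher of the two.
Note the exception: S has a higher electron affinity than O, contrary to the simple trend — the compact 2p subshell of O repels the added electron more than S's larger 3p does.
For reference (kJ/mol): O 141, F 328, S 200, Pb 35.
So from highest to lowest: F > S > O > Pb.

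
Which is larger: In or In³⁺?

Forming In³⁺ removes 3 electrons from In. Fewer electrons for the same nuclear charge means less shielding and a higher Z_eff on the remaining electrons, and for main-group metals the entire outer shell is lost.
A cation is smaller than its parent atom: In³⁺ < In.

In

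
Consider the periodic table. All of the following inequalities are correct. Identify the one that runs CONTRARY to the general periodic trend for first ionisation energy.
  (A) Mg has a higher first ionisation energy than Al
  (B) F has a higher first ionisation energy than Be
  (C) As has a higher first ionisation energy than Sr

(A)

The general trend: first ionisation energy increases across a period and decreases down a group.
(A) Mg (period 3, group 2) vs Al (period 3, group 13): the stated order contradicts the simple trend.
(B) F (period 2, group 17) vs Be (period 2, group 2): the stated order agrees with the simple trend.
(C) As (period 4, group 15) vs Sr (period 5, group 2): the stated order agrees with the simple trend.
The exception is (A): Al's single 3p electron is easier to remove than one from Mg's filled 3s².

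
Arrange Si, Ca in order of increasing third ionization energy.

After 2 electrons have been removed, what remains? Si²⁺ still has 2 valence electrons; Ca²⁺ is the bare [Ar] core.
Pulling an electron out of a noble-gas core costs far more than removing a remaining valence electron, so Ca sits at the high end of IE_3.
The numbers (kJ/mol): Si 3232, Ca 4912.
Overall IE_3 order: Si < Ca.

Si < Ca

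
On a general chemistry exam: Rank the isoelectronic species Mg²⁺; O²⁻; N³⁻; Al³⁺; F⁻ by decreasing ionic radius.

All of these have 10 electrons, so size is governed by nuclear charge alone: the more protons, the stronger the pull on the same electron cloud, and the smaller the ion.
Nuclear charges: Al³⁺ (Z=13), Mg²⁺ (Z=12), F⁻ (Z=9), O²⁻ (Z=8), N³⁻ (Z=7).
Largest to smallest: N³⁻ > O²⁻ > F⁻ > Mg²⁺ > Al³⁺.

N³⁻ > O²⁻ > F⁻ > Mg²⁺ > Al³⁺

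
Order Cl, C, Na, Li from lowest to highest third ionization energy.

Cl < C < Na < Li

IE_3 is the cost of taking one more electron from the +2 cation: Cl²⁺ still has 5 valence electrons; C²⁺ still has 2 valence electrons; Na²⁺ is already 1 electron into the core; Li²⁺ is already 1 electron into the core.
Breaking into a closed-shell core is much more expensive than removing a leftover valence electron — Na and Li have the largest IE_3 here.
Valence configurations: Cl²⁺ [Ne]3s²3p³, C²⁺ [He]2s².
The numbers (kJ/mol): Cl 3822, C 4620, Na 6910, Li 11815.
Overall IE_3 order: Cl < C < Na < Li.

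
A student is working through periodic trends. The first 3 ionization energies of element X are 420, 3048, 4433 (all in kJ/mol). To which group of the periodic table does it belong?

Group 1

Look for the largest jump between consecutive ionization energies: IE2/IE1 ≈ 7.3, far larger than any earlier ratio.
That jump marks the point where a core electron is being removed. So the atom has 1 valence electron.
A main-group element with 1 valence electron is in group 1.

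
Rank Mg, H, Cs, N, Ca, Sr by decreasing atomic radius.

Cs > Sr > Ca > Mg > N > H

Radius decreases left→right (rising Z_eff, same n) and increases top→bottom (higher n).
Here both period and group differ, so the two effects have to be weighed against each other.
N > H: period and group pull opposite ways; the down-group shift dominates (71 vs 32 pm).
Mg > N: both effects reinforce here, so Mg is clearly the larger of the two.
Ca > Mg: Ca sits below Mg in group 2, so the down-group effect alone puts Ca larger.
Sr > Ca: Sr sits below Ca in group 2, so the down-group effect alone puts Sr larger.
Cs > Sr: relative to Sr, both the across-period and down-group shifts push Cs's atomic radius up.
Tabulated atomic radius (pm): H 32, N 71, Mg 139, Ca 171, Sr 185, Cs 232.
So from largest to smallest: Cs > Sr > Ca > Mg > N > H.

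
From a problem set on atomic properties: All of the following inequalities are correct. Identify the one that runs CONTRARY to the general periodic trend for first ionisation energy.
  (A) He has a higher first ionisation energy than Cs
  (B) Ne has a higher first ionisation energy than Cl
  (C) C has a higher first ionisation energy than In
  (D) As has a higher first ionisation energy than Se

(D)

The general trend: first ionisation energy increases across a period and decreases down a group.
(A) He (period 1, group 18) vs Cs (period 6, group 1): the stated order agrees with the simple trend.
(B) Ne (period 2, group 18) vs Cl (period 3, group 17): the stated order agrees with the simple trend.
(C) C (period 2, group 14) vs In (period 5, group 13): the stated order agrees with the simple trend.
(D) As (period 4, group 15) vs Se (period 4, group 16): the stated order contradicts the simple trend.
The exception is (D): Se (4p⁴) ionizes more easily than half-filled As (4p³).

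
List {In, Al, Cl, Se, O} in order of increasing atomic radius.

O, Cl, Se, Al, In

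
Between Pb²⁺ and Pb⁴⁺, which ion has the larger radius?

Pb²⁺

Both ions have Z = 82 protons, but Pb⁴⁺ has lost more electrons, so its remaining electrons feel a larger effective nuclear charge per electron and are pulled in more tightly.
Higher positive charge → smaller ion, so Pb²⁺ > Pb⁴⁺.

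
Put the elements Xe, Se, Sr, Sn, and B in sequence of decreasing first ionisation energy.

Xe > Se > B > Sn > Sr

Removing the outermost electron gets harder across a period and easier down a group.
Neither a single period nor a single group — weigh both effects.
Sn > Sr: both are in period 5; the period trend gives Sn the larger value.
B > Sn: period and group pull opposite ways; the down-group shift dominates (801 vs 709 kJ/mol).
Se > B: the two effects oppose for this pair; the across-period effect wins (941 vs 801 kJ/mol).
Xe > Se: period and group pull opposite ways; the across-period shift dominates (1170 vs 941 kJ/mol).
Tabulated first ionization energy (kJ/mol): B 801, Se 941, Sr 550, Sn 709, Xe 1170.
So from highest to lowest: Xe > Se > B > Sn > Sr.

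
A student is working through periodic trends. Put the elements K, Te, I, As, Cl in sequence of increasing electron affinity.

K < As < Te < I < Cl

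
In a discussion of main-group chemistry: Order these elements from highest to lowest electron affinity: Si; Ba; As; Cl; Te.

EA tends to increase across a period and decrease down a group, though the pattern is less regular than for IE or radius.
These span different periods and groups, so the two trends combine.
As > Ba: both effects reinforce here, so As is clearly the higher of the two.
Si > As: period and group pull opposite ways; the down-group shift dominates (134 vs 78 kJ/mol).
Te > Si: the two effects oppose for this pair; the across-period effect wins (190 vs 134 kJ/mol).
Cl > Te: both effects reinforce here, so Cl is clearly the higher of the two.
For reference (kJ/mol): Si 134, Cl 349, As 78, Te 190, Ba 14.
So from highest to lowest: Cl > Te > Si > As > Ba.

Cl > Te > Si > As > Ba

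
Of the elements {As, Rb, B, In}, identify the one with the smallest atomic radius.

B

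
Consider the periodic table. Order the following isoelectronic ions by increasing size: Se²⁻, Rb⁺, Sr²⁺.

Sr²⁺ < Rb⁺ < Se²⁻

All of these have 36 electrons, so size is governed by nuclear charge alone: the more protons, the stronger the pull on the same electron cloud, and the smaller the ion.
Nuclear charges: Sr²⁺ (Z=38), Rb⁺ (Z=37), Se²⁻ (Z=34).
Smallest to largest: Sr²⁺ < Rb⁺ < Se²⁻.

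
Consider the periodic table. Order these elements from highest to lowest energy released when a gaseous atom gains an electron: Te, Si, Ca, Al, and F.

F > Te > Si > Al > Ca

F is in period 2, group 17; Al is in period 3, group 13; Si is in period 3, group 14; Ca is in period 4, group 2; Te is in period 5, group 16.
Electron affinity generally becomes more exothermic across a period toward the halogens and less exothermic down a group.
Here both period and group differ, so the two effects have to be weighed against each other.
Al > Ca: both effects reinforce here, so Al is clearly the higher of the two.
Si > Al: both are in period 3; the period trend gives Si the larger value.
Te > Si: period and group pull opposite ways; the across-period shift dominates (190 vs 134 kJ/mol).
F > Te: relative to Te, both the across-period and down-group shifts push F's electron affinity up.
Tabulated electron affinity (kJ/mol): F 328, Al 42, Si 134, Ca 2, Te 190.
So from highest to lowest: F > Te > Si > Al > Ca.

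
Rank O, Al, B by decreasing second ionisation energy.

Consider each +1 ion: O⁺ still has 5 valence electrons; Al⁺ still has 2 valence electrons; B⁺ still has 2 valence electrons.
All are still removing valence electrons, so compare the +1 ions as you would atoms: IE_2 generally rises across a period (higher Z_eff) and falls down a group (larger shell), subject to the usual subshell exceptions.
Valence configurations: O⁺ [He]2s²2p³, Al⁺ [Ne]3s², B⁺ [He]2s².
Approximate IE_2 values (kJ/mol): O 3388, Al 1817, B 2427.
Overall IE_2 order: Al < B < O.

O, B, Al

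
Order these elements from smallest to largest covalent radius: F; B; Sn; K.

F < B < Sn < K

B is in period 2, group 13; F is in period 2, group 17; K is in period 4, group 1; Sn is in period 5, group 14.
Radius decreases left→right (rising Z_eff, same n) and increases top→bottom (higher n).
Here both period and group differ, so the two effects have to be weighed against each other.
B > F: both are in period 2; the period trend gives B the larger value.
Sn > B: period and group pull opposite ways; the down-group shift dominates (140 vs 85 pm).
K > Sn: the two effects oppose for this pair; the across-period effect wins (196 vs 140 pm).
For reference (pm): B 85, F 64, K 196, Sn 140.
So from smallest to largest: F < B < Sn < K.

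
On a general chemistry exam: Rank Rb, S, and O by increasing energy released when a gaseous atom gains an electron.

Rb < O < S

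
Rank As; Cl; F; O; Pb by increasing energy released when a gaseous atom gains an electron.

Pb < As < O < F < Cl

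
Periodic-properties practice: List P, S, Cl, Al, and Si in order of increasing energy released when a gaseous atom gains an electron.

Al, P, Si, S, Cl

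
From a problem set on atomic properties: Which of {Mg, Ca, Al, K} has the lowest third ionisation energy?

Consider each +2 ion: Mg²⁺ is the bare [Ne] core; Ca²⁺ is the bare [Ar] core; Al²⁺ still has 1 valence electron; K²⁺ is already 1 electron into the core.
Core electrons are held far more tightly than valence electrons, so K, Ca and Mg top the IE_3 order.
Approximate IE_3 values (kJ/mol): Mg 7733, Ca 4912, Al 2745, K 4420.
Overall IE_3 order: Al < K < Ca < Mg.

Al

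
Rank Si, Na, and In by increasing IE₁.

Na < In < Si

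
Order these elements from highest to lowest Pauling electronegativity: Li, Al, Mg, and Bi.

Bi > Al > Mg > Li

Li is in period 2, group 1; Mg is in period 3, group 2; Al is in period 3, group 13; Bi is in period 6, group 15.
Smaller atoms with higher effective nuclear charge are more electronegative.
These span different periods and groups, so the two trends combine.
Mg > Li: the two effects oppose for this pair; the across-period effect wins (1.31 vs 0.98).
Al > Mg: both are in period 3; the period trend gives Al the larger value.
Bi > Al: the two effects oppose for this pair; the across-period effect wins (2.02 vs 1.61).
Approximate values (Pauling): Li 0.98, Mg 1.31, Al 1.61, Bi 2.02.
So from highest to lowest: Bi > Al > Mg > Li.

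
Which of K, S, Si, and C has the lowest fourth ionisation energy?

After 3 electrons have been removed, what remains? K³⁺ is already 2 electrons into the core; S³⁺ still has 3 valence electrons; Si³⁺ still has 1 valence electron; C³⁺ still has 1 valence electron.
Usually core removal costs more than valence removal, but here the competition is close: a tightly held n=2 valence electron can cost more to remove than an n=3 core electron, so the actual values have to decide it.
Valence configurations: S³⁺ [Ne]3s²3p¹, Si³⁺ [Ne]3s¹, C³⁺ [He]2s¹.
The numbers (kJ/mol): K 5877, S 4556, Si 4356, C 6223.
Hence IE_4: Si < S < K < C.

Si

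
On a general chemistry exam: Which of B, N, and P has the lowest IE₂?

P

IE_2 is the cost of taking one more electron from the +1 cation: B⁺ still has 2 valence electrons; N⁺ still has 4 valence electrons; P⁺ still has 4 valence electrons.
All are still removing valence electrons, so compare the +1 ions as you would atoms: IE_2 generally rises across a period (higher Z_eff) and falls down a group (larger shell), subject to the usual subshell exceptions.
Valence configurations: B⁺ [He]2s², N⁺ [He]2s²2p², P⁺ [Ne]3s²3p².
Approximate IE_2 values (kJ/mol): B 2427, N 2856, P 1907.
Overall IE_2 order: P < B < N.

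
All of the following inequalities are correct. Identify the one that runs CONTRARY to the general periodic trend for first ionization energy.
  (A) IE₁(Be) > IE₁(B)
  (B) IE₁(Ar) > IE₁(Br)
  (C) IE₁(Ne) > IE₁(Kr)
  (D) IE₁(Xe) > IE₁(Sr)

(A)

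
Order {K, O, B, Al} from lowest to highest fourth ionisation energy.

K < O < Al < B

IE_4 is the cost of taking one more electron from the +3 cation: K³⁺ is already 2 electrons into the core; O³⁺ still has 3 valence electrons; B³⁺ is the bare [He] core; Al³⁺ is the bare [Ne] core.
Usually core removal costs more than valence removal, but here the competition is close: a tightly held n=2 valence electron can cost more to remove than an n=3 core electron, so the actual values have to decide it.
Approximate IE_4 values (kJ/mol): K 5877, O 7469, B 25026, Al 11577.
Putting it together, IE_4: K < O < Al < B.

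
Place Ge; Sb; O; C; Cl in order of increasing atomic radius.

C is in period 2, group 14; O is in period 2, group 16; Cl is in period 3, group 17; Ge is in period 4, group 14; Sb is in period 5, group 15.
Across a period the added protons contract the valence shell; down a group each new principal shell makes the atom larger.
Here both period and group differ, so the two effects have to be weighed against each other.
C > O: both are in period 2; the period trend gives C the larger value.
Cl > C: the two effects oppose for this pair; the down-group effect wins (99 vs 75 pm).
Ge > Cl: relative to Cl, both the across-period and down-group shifts push Ge's atomic radius up.
Sb > Ge: the two effects oppose for this pair; the down-group effect wins (140 vs 121 pm).
Approximate values (pm): C 75, O 63, Cl 99, Ge 121, Sb 140.
So from smallest to largest: O < C < Cl < Ge < Sb.

O, C, Cl, Ge, Sb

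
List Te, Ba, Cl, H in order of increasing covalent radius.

H < Cl < Te < Ba

H is in period 1, group 1; Cl is in period 3, group 17; Te is in period 5, group 16; Ba is in period 6, group 2.
Radius decreases left→right (rising Z_eff, same n) and increases top→bottom (higher n).
Here both period and group differ, so the two effects have to be weighed against each other.
Cl > H: period and group pull opposite ways; the down-group shift dominates (99 vs 32 pm).
Te > Cl: both effects reinforce here, so Te is clearly the larger of the two.
Ba > Te: relative to Te, both the across-period and down-group shifts push Ba's atomic radius up.
Tabulated atomic radius (pm): H 32, Cl 99, Te 136, Ba 196.
So from smallest to largest: H < Cl < Te < Ba.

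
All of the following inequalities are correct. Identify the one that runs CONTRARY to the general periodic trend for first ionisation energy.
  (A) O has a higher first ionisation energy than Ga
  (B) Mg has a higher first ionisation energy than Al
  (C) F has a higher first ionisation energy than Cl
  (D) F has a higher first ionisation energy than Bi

(B)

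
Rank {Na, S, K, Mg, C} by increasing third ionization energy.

After 2 electrons have been removed, what remains? Na²⁺ is already 1 electron into the core; S²⁺ still has 4 valence electrons; K²⁺ is already 1 electron into the core; Mg²⁺ is the bare [Ne] core; C²⁺ still has 2 valence electrons.
Usually core removal costs more than valence removal, but here the competition is close: a tightly held n=2 valence electron can cost more to remove than an n=3 core electron, so the actual values have to decide it.
Valence configurations: S²⁺ [Ne]3s²3p², C²⁺ [He]2s².
Tabulated IE_3 (kJ/mol): Na 6910, S 3357, K 4420, Mg 7733, C 4620.
Overall IE_3 order: S < K < C < Na < Mg.

S < K < C < Na < Mg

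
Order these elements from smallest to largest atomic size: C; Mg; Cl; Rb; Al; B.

C < B < Cl < Al < Mg < Rb

B is in period 2, group 13; C is in period 2, group 14; Mg is in period 3, group 2; Al is in period 3, group 13; Cl is in period 3, group 17; Rb is in period 5, group 1.
Radius decreases left→right (rising Z_eff, same n) and increases top→bottom (higher n).
Neither a single period nor a single group — weigh both effects.
B > C: both are in period 2; the period trend gives B the larger value.
Cl > B: period and group pull opposite ways; the down-group shift dominates (99 vs 85 pm).
Al > Cl: both are in period 3; the period trend gives Al the larger value.
Mg > Al: Mg lies to the left of Al in period 3, so the across-period effect alone puts Mg larger.
Rb > Mg: relative to Mg, both the across-period and down-group shifts push Rb's atomic radius up.
Approximate values (pm): B 85, C 75, Mg 139, Al 126, Cl 99, Rb 210.
So from smallest to largest: C < B < Cl < Al < Mg < Rb.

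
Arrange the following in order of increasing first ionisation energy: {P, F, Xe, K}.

F is in period 2, group 17; P is in period 3, group 15; K is in period 4, group 1; Xe is in period 5, group 18.
First ionization energy rises across a period (greater Z_eff holds electrons more tightly) and falls down a group (valence electrons are farther from the nucleus).
Neither a single period nor a single group — weigh both effects.
P > K: relative to K, both the across-period and down-group shifts push P's first ionization energy up.
Xe > P: the two effects oppose for this pair; the across-period effect wins (1170 vs 1012 kJ/mol).
F > Xe: period and group pull opposite ways; the down-group shift dominates (1681 vs 1170 kJ/mol).
For reference (kJ/mol): F 1681, P 1012, K 419, Xe 1170.
So from lowest to highest: K < P < Xe < F.

K, P, Xe, F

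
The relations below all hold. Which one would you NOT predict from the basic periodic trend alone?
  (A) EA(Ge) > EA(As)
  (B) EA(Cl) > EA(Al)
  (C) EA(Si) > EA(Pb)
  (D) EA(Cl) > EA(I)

The general trend: electron affinity increases across a period and decreases down a group.
(A) Ge (period 4, group 14) vs As (period 4, group 15): the stated order contradicts the simple trend.
(B) Cl (period 3, group 17) vs Al (period 3, group 13): the stated order agrees with the simple trend.
(C) Si (period 3, group 14) vs Pb (period 6, group 14): the stated order agrees with the simple trend.
(D) Cl (period 3, group 17) vs I (period 5, group 17): the stated order agrees with the simple trend.
The exception is (A): adding an electron to As's half-filled 4p³ is unfavourable, so Ge (4p²) has the more exothermic EA.

(A)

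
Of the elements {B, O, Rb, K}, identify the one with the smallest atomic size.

O

B is in period 2, group 13; O is in period 2, group 16; K is in period 4, group 1; Rb is in period 5, group 1.
Atomic radius shrinks across a period as nuclear charge pulls the same shell inward, and grows down a group as new shells are added.
Here both period and group differ, so the two effects have to be weighed against each other.
B > O: both are in period 2; the period trend gives B the larger value.
K > B: both effects reinforce here, so K is clearly the larger of the two.
Rb > K: Rb sits below K in group 1, so the down-group effect alone puts Rb larger.
Tabulated atomic radius (pm): B 85, O 63, K 196, Rb 210.
The smallest atomic size among these belongs to O.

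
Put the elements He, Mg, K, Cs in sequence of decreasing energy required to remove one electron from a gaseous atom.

First ionization energy rises across a period (greater Z_eff holds electrons more tightly) and falls down a group (valence electrons are farther from the nucleus).
Here both period and group differ, so the two effects have to be weighed against each other.
K > Cs: they share group 1; the group trend gives K the larger value.
Mg > K: both effects reinforce here, so Mg is clearly the higher of the two.
He > Mg: both effects reinforce here, so He is clearly the higher of the two.
Approximate values (kJ/mol): He 2372, Mg 738, K 419, Cs 376.
So from highest to lowest: He > Mg > K > Cs.

He, Mg, K, Cs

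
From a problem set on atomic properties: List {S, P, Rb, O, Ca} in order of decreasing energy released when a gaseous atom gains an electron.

O is in period 2, group 16; P is in period 3, group 15; S is in period 3, group 16; Ca is in period 4, group 2; Rb is in period 5, group 1.
Electron affinity generally becomes more exothermic across a period toward the halogens and less exothermic down a group.
These span different periods and groups, so the two trends combine.
Rb > Ca: this pair runs against the simple trend — see the exception note.
P > Rb: relative to Rb, both the across-period and down-group shifts push P's electron affinity up.
O > P: relative to P, both the across-period and down-group shifts push O's electron affinity up.
S > O: this pair runs against the simple trend — see the exception note.
Note the exception: Rb has a higher electron affinity than Ca, contrary to the simple trend — adding an electron to Ca (ns²) has to open a new, higher-energy np subshell, which is unfavourable.
Note the exception: S has a higher electron affinity than O, contrary to the simple trend — the compact 2p subshell of O repels the added electron more than S's larger 3p does.
Approximate values (kJ/mol): O 141, P 72, S 200, Ca 2, Rb 47.
So from highest to lowest: S > O > P > Rb > Ca.

S > O > P > Rb > Ca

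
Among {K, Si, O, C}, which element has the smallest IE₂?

Consider each +1 ion: K⁺ is the bare [Ar] core; Si⁺ still has 3 valence electrons; O⁺ still has 5 valence electrons; C⁺ still has 3 valence electrons.
Usually core removal costs more than valence removal, but here the competition is close: a tightly held n=2 valence electron can cost more to remove than an n=3 core electron, so the actual values have to decide it.
Valence configurations: Si⁺ [Ne]3s²3p¹, O⁺ [He]2s²2p³, C⁺ [He]2s²2p¹.
Tabulated IE_2 (kJ/mol): K 3052, Si 1577, O 3388, C 2353.
Hence IE_2: Si < C < K < O.

Si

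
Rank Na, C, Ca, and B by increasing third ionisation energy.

B < C < Ca < Na

After 2 electrons have been removed, what remains? Na²⁺ is already 1 electron into the core; C²⁺ still has 2 valence electrons; Ca²⁺ is the bare [Ar] core; B²⁺ still has 1 valence electron.
Core electrons are held far more tightly than valence electrons, so Ca and Na top the IE_3 order.
Valence configurations: C²⁺ [He]2s², B²⁺ [He]2s¹.
The numbers (kJ/mol): Na 6910, C 4620, Ca 4912, B 3660.
Hence IE_3: B < C < Ca < Na.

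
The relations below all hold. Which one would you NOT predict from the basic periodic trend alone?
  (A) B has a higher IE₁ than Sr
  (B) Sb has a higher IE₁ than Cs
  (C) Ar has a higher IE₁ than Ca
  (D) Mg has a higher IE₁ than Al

(D)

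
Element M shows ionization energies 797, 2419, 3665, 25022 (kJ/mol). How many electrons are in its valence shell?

3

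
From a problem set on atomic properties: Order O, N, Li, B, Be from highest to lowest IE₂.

Li > O > N > B > Be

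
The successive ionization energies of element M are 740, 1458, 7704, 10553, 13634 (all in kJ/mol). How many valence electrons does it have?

2

Look for the largest jump between consecutive ionization energies: IE3/IE2 ≈ 5.3, far larger than any earlier ratio.
That jump marks the point where a core electron is being removed. So the atom has 2 valence electrons.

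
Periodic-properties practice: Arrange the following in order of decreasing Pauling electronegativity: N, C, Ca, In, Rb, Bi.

N > C > Bi > In > Ca > Rb

C is in period 2, group 14; N is in period 2, group 15; Ca is in period 4, group 2; Rb is in period 5, group 1; In is in period 5, group 13; Bi is in period 6, group 15.
Smaller atoms with higher effective nuclear charge are more electronegative.
Here both period and group differ, so the two effects have to be weighed against each other.
Ca > Rb: relative to Rb, both the across-period and down-group shifts push Ca's electronegativity up.
In > Ca: the two effects oppose for this pair; the across-period effect wins (1.78 vs 1.00).
Bi > In: period and group pull opposite ways; the across-period shift dominates (2.02 vs 1.78).
C > Bi: period and group pull opposite ways; the down-group shift dominates (2.55 vs 2.02).
N > C: N lies to the right of C in period 2, so the across-period effect alone puts N higher.
Tabulated electronegativity (Pauling): C 2.55, N 3.04, Ca 1.00, Rb 0.82, In 1.78, Bi 2.02.
So from highest to lowest: N > C > Bi > In > Ca > Rb.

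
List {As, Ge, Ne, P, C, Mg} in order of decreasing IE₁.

C is in period 2, group 14; Ne is in period 2, group 18; Mg is in period 3, group 2; P is in period 3, group 15; Ge is in period 4, group 14; As is in period 4, group 15.
IE₁ increases left→right with effective nuclear charge and decreases top→bottom as the valence shell moves farther out.
Neither a single period nor a single group — weigh both effects.
Ge > Mg: period and group pull opposite ways; the across-period shift dominates (762 vs 738 kJ/mol).
As > Ge: As lies to the right of Ge in period 4, so the across-period effect alone puts As higher.
P > As: P sits above As in group 15, so the down-group effect alone puts P higher.
C > P: the two effects oppose for this pair; the down-group effect wins (1086 vs 1012 kJ/mol).
Ne > C: both are in period 2; the period trend gives Ne the larger value.
For reference (kJ/mol): C 1086, Ne 2081, Mg 738, P 1012, Ge 762, As 947.
So from highest to lowest: Ne > C > P > As > Ge > Mg.

Ne > C > P > As > Ge > Mg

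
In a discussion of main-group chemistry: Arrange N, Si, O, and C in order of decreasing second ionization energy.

O > N > C > Si

IE_2 is the cost of taking one more electron from the +1 cation: N⁺ still has 4 valence electrons; Si⁺ still has 3 valence electrons; O⁺ still has 5 valence electrons; C⁺ still has 3 valence electrons.
All are still removing valence electrons, so compare the +1 ions as you would atoms: IE_2 generally rises across a period (higher Z_eff) and falls down a group (larger shell), subject to the usual subshell exceptions.
Valence configurations: N⁺ [He]2s²2p², Si⁺ [Ne]3s²3p¹, O⁺ [He]2s²2p³, C⁺ [He]2s²2p¹.
Approximate IE_2 values (kJ/mol): N 2856, Si 1577, O 3388, C 2353.
Overall IE_2 order: Si < C < N < O.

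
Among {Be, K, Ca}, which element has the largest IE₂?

K

After 1 electron has been removed, what remains? Be⁺ still has 1 valence electron; K⁺ is the bare [Ar] core; Ca⁺ still has 1 valence electron.
Breaking into a closed-shell core is much more expensive than removing a leftover valence electron — K has the largest IE_2 here.
Valence configurations: Be⁺ [He]2s¹, Ca⁺ [Ar]4s¹.
Tabulated IE_2 (kJ/mol): Be 1757, K 3052, Ca 1145.
Putting it together, IE_2: Ca < Be < K.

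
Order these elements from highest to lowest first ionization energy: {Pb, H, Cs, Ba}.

H > Pb > Ba > Cs

H is in period 1, group 1; Cs is in period 6, group 1; Ba is in period 6, group 2; Pb is in period 6, group 14.
Across a period the outer electron is held more tightly (higher IE₁); down a group it sits in a higher shell, more shielded, and comes off more easily.
These span different periods and groups, so the two trends combine.
Ba > Cs: Ba lies to the right of Cs in period 6, so the across-period effect alone puts Ba higher.
Pb > Ba: Pb lies to the right of Ba in period 6, so the across-period effect alone puts Pb higher.
H > Pb: the two effects oppose for this pair; the down-group effect wins (1312 vs 716 kJ/mol).
Tabulated first ionization energy (kJ/mol): H 1312, Cs 376, Ba 503, Pb 716.
So from highest to lowest: H > Pb > Ba > Cs.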